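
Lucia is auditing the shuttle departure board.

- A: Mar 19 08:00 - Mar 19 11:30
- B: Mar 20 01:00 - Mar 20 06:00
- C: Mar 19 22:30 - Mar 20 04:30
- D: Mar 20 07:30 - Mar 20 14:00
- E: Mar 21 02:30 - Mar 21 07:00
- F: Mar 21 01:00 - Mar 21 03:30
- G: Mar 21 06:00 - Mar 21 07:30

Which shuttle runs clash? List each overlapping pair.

Two intervals overlap when each starts before the other ends.
Sorted by start: A, C, B, D, F, E, G.
C starts after A ends, so nothing later overlaps A either.
B starts before C ends → C and B overlap.
D starts after C ends, so nothing later overlaps C either.
D starts after B ends, so nothing later overlaps B either.
F starts after D ends, so nothing later overlaps D either.
E starts before F ends → F and E overlap.
G starts after F ends.
G starts before E ends → E and G overlap.

B & C, E & F, E & G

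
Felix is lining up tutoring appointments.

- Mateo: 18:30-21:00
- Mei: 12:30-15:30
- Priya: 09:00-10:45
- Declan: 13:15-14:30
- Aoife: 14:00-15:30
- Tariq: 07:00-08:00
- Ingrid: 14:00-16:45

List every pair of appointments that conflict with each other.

Sorted by start: Tariq, Priya, Mei, Declan, Ingrid, Aoife, Mateo.
Priya starts after Tariq ends, so nothing later overlaps Tariq either.
Mei starts after Priya ends, so nothing later overlaps Priya either.
Declan starts before Mei ends → Mei and Declan overlap.
Ingrid starts before Mei ends → Mei and Ingrid overlap.
Aoife starts before Mei ends → Mei and Aoife overlap.
Mateo starts after Mei ends.
Ingrid starts before Declan ends → Declan and Ingrid overlap.
Aoife starts before Declan ends → Declan and Aoife overlap.
Mateo starts after Declan ends.
Aoife starts before Ingrid ends → Ingrid and Aoife overlap.
Mateo starts after Ingrid ends.
Mateo starts after Aoife ends.

Aoife & Declan, Aoife & Ingrid, Aoife & Mei, Declan & Ingrid, Declan & Mei, Ingrid & Mei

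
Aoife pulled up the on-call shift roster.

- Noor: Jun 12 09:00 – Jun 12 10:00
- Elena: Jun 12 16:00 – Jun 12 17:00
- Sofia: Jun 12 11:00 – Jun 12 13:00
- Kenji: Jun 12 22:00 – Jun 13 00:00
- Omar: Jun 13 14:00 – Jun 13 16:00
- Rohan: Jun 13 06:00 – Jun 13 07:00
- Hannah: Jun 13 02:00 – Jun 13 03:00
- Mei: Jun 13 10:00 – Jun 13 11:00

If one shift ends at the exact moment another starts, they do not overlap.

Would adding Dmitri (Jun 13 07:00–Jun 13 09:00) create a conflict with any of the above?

No — it doesn't clash with anything

Noor: ends Jun 12 10:00 at or before Dmitri starts Jun 13 07:00 → clear.
Sofia: ends Jun 12 13:00 at or before Dmitri starts Jun 13 07:00 → clear.
Elena: ends Jun 12 17:00 at or before Dmitri starts Jun 13 07:00 → clear.
Kenji: ends Jun 13 00:00 at or before Dmitri starts Jun 13 07:00 → clear.
Hannah: ends Jun 13 03:00 at or before Dmitri starts Jun 13 07:00 → clear.
Rohan: ends Jun 13 07:00 at or before Dmitri starts Jun 13 07:00 → clear.
Mei: starts Jun 13 10:00 at or after Dmitri ends Jun 13 09:00 → clear.
Omar: starts Jun 13 14:00 at or after Dmitri ends Jun 13 09:00 → clear.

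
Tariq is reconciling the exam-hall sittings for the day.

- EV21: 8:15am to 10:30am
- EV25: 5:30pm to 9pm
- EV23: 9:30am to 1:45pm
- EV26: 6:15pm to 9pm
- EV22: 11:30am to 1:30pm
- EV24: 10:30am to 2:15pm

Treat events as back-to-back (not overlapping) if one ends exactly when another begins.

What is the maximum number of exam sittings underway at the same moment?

Sort all start/end points and keep a running count:
8:15am start EV21 → 1
9:30am start EV23 → 2
10:30am end EV21 → 1
10:30am start EV24 → 2
11:30am start EV22 → 3
1:30pm end EV22 → 2
1:45pm end EV23 → 1
2:15pm end EV24 → 0
5:30pm start EV25 → 1
6:15pm start EV26 → 2
9pm end EV25 → 1
9pm end EV26 → 0
Peak is 3, at 11:30am (EV22, EV23, EV24).

3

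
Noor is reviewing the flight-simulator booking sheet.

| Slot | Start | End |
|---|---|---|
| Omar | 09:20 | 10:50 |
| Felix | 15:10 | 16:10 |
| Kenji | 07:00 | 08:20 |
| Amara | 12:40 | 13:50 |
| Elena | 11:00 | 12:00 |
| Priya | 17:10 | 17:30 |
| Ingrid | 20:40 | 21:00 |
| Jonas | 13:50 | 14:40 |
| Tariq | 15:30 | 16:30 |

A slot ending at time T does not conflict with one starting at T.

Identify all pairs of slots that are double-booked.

Felix & Tariq

Sorted by start: Kenji, Omar, Elena, Amara, Jonas, Felix, Tariq, Priya, Ingrid.
Omar starts after Kenji ends, so nothing later overlaps Kenji either.
Elena starts after Omar ends, so nothing later overlaps Omar either.
Amara starts after Elena ends, so nothing later overlaps Elena either.
Jonas starts exactly when Amara ends (back-to-back, no overlap), so nothing later overlaps Amara either.
Felix starts after Jonas ends, so nothing later overlaps Jonas either.
Tariq starts before Felix ends → Felix and Tariq overlap.
Priya starts after Felix ends, so nothing later overlaps Felix either.
Priya starts after Tariq ends, so nothing later overlaps Tariq either.
Ingrid starts after Priya ends.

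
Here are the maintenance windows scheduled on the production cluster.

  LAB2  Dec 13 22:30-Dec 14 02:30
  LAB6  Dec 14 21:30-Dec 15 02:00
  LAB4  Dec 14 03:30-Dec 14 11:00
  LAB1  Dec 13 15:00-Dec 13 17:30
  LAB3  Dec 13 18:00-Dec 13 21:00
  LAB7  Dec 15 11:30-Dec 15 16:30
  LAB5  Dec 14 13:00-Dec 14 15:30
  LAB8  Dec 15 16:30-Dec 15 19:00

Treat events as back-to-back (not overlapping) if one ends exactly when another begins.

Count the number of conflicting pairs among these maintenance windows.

0

Sorted by start: LAB1, LAB3, LAB2, LAB4, LAB5, LAB6, LAB7, LAB8.
LAB3 starts after LAB1 ends, so LAB1 has no further overlaps.
LAB2 starts after LAB3 ends, so LAB3 has no further overlaps.
LAB4 starts after LAB2 ends, so LAB2 has no further overlaps.
LAB5 starts after LAB4 ends, so LAB4 has no further overlaps.
LAB6 starts after LAB5 ends, so LAB5 has no further overlaps.
LAB7 starts after LAB6 ends, so LAB6 has no further overlaps.
LAB8 starts exactly when LAB7 ends (back-to-back, no overlap).
No pair overlaps.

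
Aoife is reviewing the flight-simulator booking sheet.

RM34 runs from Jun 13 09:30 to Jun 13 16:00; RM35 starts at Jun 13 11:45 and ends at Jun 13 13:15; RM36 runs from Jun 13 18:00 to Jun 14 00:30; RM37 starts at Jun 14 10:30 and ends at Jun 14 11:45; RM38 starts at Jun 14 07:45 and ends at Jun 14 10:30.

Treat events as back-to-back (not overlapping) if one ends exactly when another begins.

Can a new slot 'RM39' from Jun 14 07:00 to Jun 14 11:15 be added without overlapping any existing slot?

No — it overlaps RM37, RM38

RM34: ends Jun 13 16:00 at or before RM39 starts Jun 14 07:00 → clear.
RM35: ends Jun 13 13:15 at or before RM39 starts Jun 14 07:00 → clear.
RM36: ends Jun 14 00:30 at or before RM39 starts Jun 14 07:00 → clear.
RM38: starts Jun 14 07:45 before RM39 ends Jun 14 11:15, and ends Jun 14 10:30 after RM39 starts Jun 14 07:00 → overlap.
RM37: starts Jun 14 10:30 before RM39 ends Jun 14 11:15, and ends Jun 14 11:45 after RM39 starts Jun 14 07:00 → overlap.
RM39 overlaps RM37, RM38.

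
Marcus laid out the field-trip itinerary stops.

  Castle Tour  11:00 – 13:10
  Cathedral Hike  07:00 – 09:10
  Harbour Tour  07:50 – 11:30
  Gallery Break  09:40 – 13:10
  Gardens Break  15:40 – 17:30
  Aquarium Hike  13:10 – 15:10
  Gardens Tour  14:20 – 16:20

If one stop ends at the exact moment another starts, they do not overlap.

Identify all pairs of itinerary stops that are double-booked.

Aquarium Hike & Gardens Tour, Castle Tour & Gallery Break, Castle Tour & Harbour Tour, Cathedral Hike & Harbour Tour, Gallery Break & Harbour Tour, Gardens Break & Gardens Tour

Sorted by start: Cathedral Hike, Harbour Tour, Gallery Break, Castle Tour, Aquarium Hike, Gardens Tour, Gardens Break.
Harbour Tour starts before Cathedral Hike ends → Cathedral Hike and Harbour Tour overlap.
Gallery Break starts after Cathedral Hike ends, so nothing later overlaps Cathedral Hike either.
Gallery Break starts before Harbour Tour ends → Harbour Tour and Gallery Break overlap.
Castle Tour starts before Harbour Tour ends → Harbour Tour and Castle Tour overlap.
Aquarium Hike starts after Harbour Tour ends, so nothing later overlaps Harbour Tour either.
Castle Tour starts before Gallery Break ends → Gallery Break and Castle Tour overlap.
Aquarium Hike starts exactly when Gallery Break ends (back-to-back, no overlap), so nothing later overlaps Gallery Break either.
Aquarium Hike starts exactly when Castle Tour ends (back-to-back, no overlap), so nothing later overlaps Castle Tour either.
Gardens Tour starts before Aquarium Hike ends → Aquarium Hike and Gardens Tour overlap.
Gardens Break starts after Aquarium Hike ends.
Gardens Break starts before Gardens Tour ends → Gardens Tour and Gardens Break overlap.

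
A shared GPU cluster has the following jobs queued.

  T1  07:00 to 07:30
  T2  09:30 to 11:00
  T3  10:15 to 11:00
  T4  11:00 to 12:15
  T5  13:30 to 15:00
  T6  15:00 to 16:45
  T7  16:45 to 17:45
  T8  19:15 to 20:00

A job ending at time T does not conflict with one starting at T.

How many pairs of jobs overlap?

1

Sorted by start: T1, T2, T3, T4, T5, T6, T7, T8.
T2 starts after T1 ends, so T1 has no further overlaps.
T3 starts before T2 ends → T2 and T3 overlap.
T4 starts exactly when T2 ends (back-to-back, no overlap), so T2 has no further overlaps.
T4 starts exactly when T3 ends (back-to-back, no overlap), so T3 has no further overlaps.
T5 starts after T4 ends, so T4 has no further overlaps.
T6 starts exactly when T5 ends (back-to-back, no overlap), so T5 has no further overlaps.
T7 starts exactly when T6 ends (back-to-back, no overlap), so T6 has no further overlaps.
T8 starts after T7 ends.
Overlapping pairs: T2 & T3 — 1 in total.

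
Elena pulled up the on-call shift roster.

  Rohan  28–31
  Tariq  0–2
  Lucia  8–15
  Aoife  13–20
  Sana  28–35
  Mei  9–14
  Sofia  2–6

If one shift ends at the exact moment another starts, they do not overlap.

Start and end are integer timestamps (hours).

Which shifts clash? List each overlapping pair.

Aoife & Lucia, Aoife & Mei, Lucia & Mei, Rohan & Sana

Two intervals overlap when each starts before the other ends.
Sorted by start: Tariq, Sofia, Lucia, Mei, Aoife, Rohan, Sana.
Sofia starts exactly when Tariq ends (back-to-back, no overlap), so nothing later overlaps Tariq either.
Lucia starts after Sofia ends, so nothing later overlaps Sofia either.
Mei starts before Lucia ends → Lucia and Mei overlap.
Aoife starts before Lucia ends → Lucia and Aoife overlap.
Rohan starts after Lucia ends, so nothing later overlaps Lucia either.
Aoife starts before Mei ends → Mei and Aoife overlap.
Rohan starts after Mei ends, so nothing later overlaps Mei either.
Rohan starts after Aoife ends, so nothing later overlaps Aoife either.
Sana starts before Rohan ends → Rohan and Sana overlap.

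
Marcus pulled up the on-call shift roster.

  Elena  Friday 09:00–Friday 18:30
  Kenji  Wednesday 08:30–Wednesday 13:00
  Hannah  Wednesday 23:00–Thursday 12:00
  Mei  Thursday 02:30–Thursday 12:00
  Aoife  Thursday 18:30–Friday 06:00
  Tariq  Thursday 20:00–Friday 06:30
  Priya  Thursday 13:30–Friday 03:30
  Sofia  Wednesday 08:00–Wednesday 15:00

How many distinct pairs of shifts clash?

Check each pair: they overlap iff neither finishes before the other starts.
Sorted by start: Sofia, Kenji, Hannah, Mei, Priya, Aoife, Tariq, Elena.
Kenji starts before Sofia ends → Sofia and Kenji overlap.
Hannah starts after Sofia ends, so Sofia has no further overlaps.
Hannah starts after Kenji ends, so Kenji has no further overlaps.
Mei starts before Hannah ends → Hannah and Mei overlap.
Priya starts after Hannah ends, so Hannah has no further overlaps.
Priya starts after Mei ends, so Mei has no further overlaps.
Aoife starts before Priya ends → Priya and Aoife overlap.
Tariq starts before Priya ends → Priya and Tariq overlap.
Elena starts after Priya ends.
Tariq starts before Aoife ends → Aoife and Tariq overlap.
Elena starts after Aoife ends.
Elena starts after Tariq ends.
Overlapping pairs: Aoife & Priya, Aoife & Tariq, Hannah & Mei, Kenji & Sofia, Priya & Tariq — 5 in total.

5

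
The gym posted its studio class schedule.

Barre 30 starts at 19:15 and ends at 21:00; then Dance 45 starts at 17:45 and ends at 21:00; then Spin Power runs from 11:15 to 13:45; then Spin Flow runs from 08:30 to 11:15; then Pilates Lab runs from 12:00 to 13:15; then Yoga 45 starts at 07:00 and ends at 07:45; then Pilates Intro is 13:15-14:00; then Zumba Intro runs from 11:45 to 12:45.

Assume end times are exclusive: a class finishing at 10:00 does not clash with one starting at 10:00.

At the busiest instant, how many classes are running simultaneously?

Sort all start/end points and keep a running count:
07:00 start Yoga 45 → 1
07:45 end Yoga 45 → 0
08:30 start Spin Flow → 1
11:15 end Spin Flow → 0
11:15 start Spin Power → 1
11:45 start Zumba Intro → 2
12:00 start Pilates Lab → 3
12:45 end Zumba Intro → 2
13:15 end Pilates Lab → 1
13:15 start Pilates Intro → 2
13:45 end Spin Power → 1
14:00 end Pilates Intro → 0
17:45 start Dance 45 → 1
19:15 start Barre 30 → 2
21:00 end Barre 30 → 1
21:00 end Dance 45 → 0
Peak is 3, at 12:00 (Pilates Lab, Spin Power, Zumba Intro).

3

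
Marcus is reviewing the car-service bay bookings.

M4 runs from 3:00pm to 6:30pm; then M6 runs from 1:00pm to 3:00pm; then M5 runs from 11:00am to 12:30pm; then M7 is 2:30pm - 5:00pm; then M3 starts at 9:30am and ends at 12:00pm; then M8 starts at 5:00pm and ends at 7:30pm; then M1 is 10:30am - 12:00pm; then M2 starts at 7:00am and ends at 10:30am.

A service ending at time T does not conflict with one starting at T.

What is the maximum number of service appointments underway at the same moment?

3

Sort all start/end points and keep a running count:
7:00am start M2 → 1
9:30am start M3 → 2
10:30am end M2 → 1
10:30am start M1 → 2
11:00am start M5 → 3
12:00pm end M1 → 2
12:00pm end M3 → 1
12:30pm end M5 → 0
1:00pm start M6 → 1
2:30pm start M7 → 2
3:00pm end M6 → 1
3:00pm start M4 → 2
5:00pm end M7 → 1
5:00pm start M8 → 2
6:30pm end M4 → 1
7:30pm end M8 → 0
Peak is 3, at 11:00am (M1, M3, M5).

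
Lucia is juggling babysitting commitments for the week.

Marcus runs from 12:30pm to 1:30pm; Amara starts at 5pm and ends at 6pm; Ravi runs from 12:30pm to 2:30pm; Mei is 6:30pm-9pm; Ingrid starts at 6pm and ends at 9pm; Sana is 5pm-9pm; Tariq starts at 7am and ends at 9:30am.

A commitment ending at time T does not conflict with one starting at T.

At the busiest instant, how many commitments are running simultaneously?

Sort all start/end points and keep a running count:
7am start Tariq → 1
9:30am end Tariq → 0
12:30pm start Marcus → 1
12:30pm start Ravi → 2
1:30pm end Marcus → 1
2:30pm end Ravi → 0
5pm start Amara → 1
5pm start Sana → 2
6pm end Amara → 1
6pm start Ingrid → 2
6:30pm start Mei → 3
9pm end Ingrid → 2
9pm end Mei → 1
9pm end Sana → 0
Peak is 3, at 6:30pm (Ingrid, Mei, Sana).

3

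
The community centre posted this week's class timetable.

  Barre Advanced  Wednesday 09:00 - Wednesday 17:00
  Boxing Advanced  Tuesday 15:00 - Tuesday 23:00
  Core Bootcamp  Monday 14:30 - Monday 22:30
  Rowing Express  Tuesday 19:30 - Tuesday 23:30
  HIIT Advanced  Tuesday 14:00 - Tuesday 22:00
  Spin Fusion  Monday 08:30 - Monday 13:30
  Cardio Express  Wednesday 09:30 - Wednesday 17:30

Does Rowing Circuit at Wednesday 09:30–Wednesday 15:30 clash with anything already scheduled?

Spin Fusion: ends Monday 13:30 at or before Rowing Circuit starts Wednesday 09:30 → clear.
Core Bootcamp: ends Monday 22:30 at or before Rowing Circuit starts Wednesday 09:30 → clear.
HIIT Advanced: ends Tuesday 22:00 at or before Rowing Circuit starts Wednesday 09:30 → clear.
Boxing Advanced: ends Tuesday 23:00 at or before Rowing Circuit starts Wednesday 09:30 → clear.
Rowing Express: ends Tuesday 23:30 at or before Rowing Circuit starts Wednesday 09:30 → clear.
Barre Advanced: starts Wednesday 09:00 before Rowing Circuit ends Wednesday 15:30, and ends Wednesday 17:00 after Rowing Circuit starts Wednesday 09:30 → overlap.
Cardio Express: starts Wednesday 09:30 before Rowing Circuit ends Wednesday 15:30, and ends Wednesday 17:30 after Rowing Circuit starts Wednesday 09:30 → overlap.
Rowing Circuit overlaps Barre Advanced, Cardio Express.

Yes — it overlaps Barre Advanced, Cardio Express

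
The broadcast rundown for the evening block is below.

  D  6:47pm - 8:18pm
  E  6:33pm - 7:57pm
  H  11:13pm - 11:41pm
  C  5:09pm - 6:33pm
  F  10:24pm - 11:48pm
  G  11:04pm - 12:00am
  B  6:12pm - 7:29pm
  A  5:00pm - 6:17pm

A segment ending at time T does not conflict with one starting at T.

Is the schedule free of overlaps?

Two intervals overlap when each starts before the other ends.
Sorted by start: A, C, B, E, D, F, G, H.
C starts before A ends → A and C overlap.
That's a conflict, so the schedule is not conflict-free.

No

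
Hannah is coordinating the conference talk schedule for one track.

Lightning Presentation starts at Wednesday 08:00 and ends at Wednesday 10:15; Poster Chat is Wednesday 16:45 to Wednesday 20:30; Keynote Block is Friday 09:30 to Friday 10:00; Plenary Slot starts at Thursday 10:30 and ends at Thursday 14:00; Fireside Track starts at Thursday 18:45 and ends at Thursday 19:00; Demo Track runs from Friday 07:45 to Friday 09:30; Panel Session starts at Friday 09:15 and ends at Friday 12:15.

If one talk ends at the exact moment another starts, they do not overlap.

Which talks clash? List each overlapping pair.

Sorted by start: Lightning Presentation, Poster Chat, Plenary Slot, Fireside Track, Demo Track, Panel Session, Keynote Block.
Poster Chat starts after Lightning Presentation ends; Lightning Presentation is clear from here.
Plenary Slot starts after Poster Chat ends; Poster Chat is clear from here.
Fireside Track starts after Plenary Slot ends; Plenary Slot is clear from here.
Demo Track starts after Fireside Track ends; Fireside Track is clear from here.
Panel Session starts before Demo Track ends → Demo Track and Panel Session overlap.
Keynote Block starts exactly when Demo Track ends (back-to-back, no overlap).
Keynote Block starts before Panel Session ends → Panel Session and Keynote Block overlap.

Demo Track & Panel Session, Keynote Block & Panel Session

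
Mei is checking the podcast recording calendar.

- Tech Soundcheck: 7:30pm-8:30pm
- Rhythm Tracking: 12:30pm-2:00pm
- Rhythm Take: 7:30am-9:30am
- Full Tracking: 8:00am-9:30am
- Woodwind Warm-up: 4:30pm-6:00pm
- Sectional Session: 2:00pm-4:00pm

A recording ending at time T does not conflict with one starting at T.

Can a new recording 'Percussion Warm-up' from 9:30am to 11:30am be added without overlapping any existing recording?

Rhythm Take: ends 9:30am at or before Percussion Warm-up starts 9:30am → clear.
Full Tracking: ends 9:30am at or before Percussion Warm-up starts 9:30am → clear.
Rhythm Tracking: starts 12:30pm at or after Percussion Warm-up ends 11:30am → clear.
Sectional Session: starts 2:00pm at or after Percussion Warm-up ends 11:30am → clear.
Woodwind Warm-up: starts 4:30pm at or after Percussion Warm-up ends 11:30am → clear.
Tech Soundcheck: starts 7:30pm at or after Percussion Warm-up ends 11:30am → clear.

Yes — the slot is free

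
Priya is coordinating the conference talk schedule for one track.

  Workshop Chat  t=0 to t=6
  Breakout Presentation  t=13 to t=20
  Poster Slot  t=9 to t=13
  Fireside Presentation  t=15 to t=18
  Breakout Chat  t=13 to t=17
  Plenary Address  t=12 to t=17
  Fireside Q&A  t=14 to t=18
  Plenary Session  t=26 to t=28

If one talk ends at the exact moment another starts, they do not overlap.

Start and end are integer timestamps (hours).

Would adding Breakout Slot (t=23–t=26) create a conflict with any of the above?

No — it doesn't clash with anything

Workshop Chat: ends t=6 at or before Breakout Slot starts t=23 → clear.
Poster Slot: ends t=13 at or before Breakout Slot starts t=23 → clear.
Plenary Address: ends t=17 at or before Breakout Slot starts t=23 → clear.
Breakout Presentation: ends t=20 at or before Breakout Slot starts t=23 → clear.
Breakout Chat: ends t=17 at or before Breakout Slot starts t=23 → clear.
Fireside Q&A: ends t=18 at or before Breakout Slot starts t=23 → clear.
Fireside Presentation: ends t=18 at or before Breakout Slot starts t=23 → clear.
Plenary Session: starts t=26 at or after Breakout Slot ends t=26 → clear.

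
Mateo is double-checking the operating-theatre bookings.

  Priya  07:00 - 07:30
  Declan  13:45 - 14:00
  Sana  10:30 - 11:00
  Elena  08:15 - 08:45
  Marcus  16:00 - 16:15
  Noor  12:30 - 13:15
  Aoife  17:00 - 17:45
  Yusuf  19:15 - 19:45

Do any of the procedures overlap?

No

Sorted by start: Priya, Elena, Sana, Noor, Declan, Marcus, Aoife, Yusuf.
Elena starts after Priya ends; Priya is clear from here.
Sana starts after Elena ends; Elena is clear from here.
Noor starts after Sana ends; Sana is clear from here.
Declan starts after Noor ends; Noor is clear from here.
Marcus starts after Declan ends; Declan is clear from here.
Aoife starts after Marcus ends; Marcus is clear from here.
Yusuf starts after Aoife ends.
Every pair is clear; the schedule has no overlaps.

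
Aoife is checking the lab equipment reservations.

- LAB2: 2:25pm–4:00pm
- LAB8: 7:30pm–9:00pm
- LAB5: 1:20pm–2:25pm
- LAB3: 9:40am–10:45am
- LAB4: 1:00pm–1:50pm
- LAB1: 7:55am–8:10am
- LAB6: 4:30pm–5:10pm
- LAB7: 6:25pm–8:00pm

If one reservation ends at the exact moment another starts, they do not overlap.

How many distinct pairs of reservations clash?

2

Two intervals overlap when each starts before the other ends.
Sorted by start: LAB1, LAB3, LAB4, LAB5, LAB2, LAB6, LAB7, LAB8.
LAB3 starts after LAB1 ends — done with LAB1.
LAB4 starts after LAB3 ends — done with LAB3.
LAB5 starts before LAB4 ends → LAB4 and LAB5 overlap.
LAB2 starts after LAB4 ends — done with LAB4.
LAB2 starts exactly when LAB5 ends (back-to-back, no overlap) — done with LAB5.
LAB6 starts after LAB2 ends — done with LAB2.
LAB7 starts after LAB6 ends — done with LAB6.
LAB8 starts before LAB7 ends → LAB7 and LAB8 overlap.
Overlapping pairs: LAB4 & LAB5, LAB7 & LAB8 — 2 in total.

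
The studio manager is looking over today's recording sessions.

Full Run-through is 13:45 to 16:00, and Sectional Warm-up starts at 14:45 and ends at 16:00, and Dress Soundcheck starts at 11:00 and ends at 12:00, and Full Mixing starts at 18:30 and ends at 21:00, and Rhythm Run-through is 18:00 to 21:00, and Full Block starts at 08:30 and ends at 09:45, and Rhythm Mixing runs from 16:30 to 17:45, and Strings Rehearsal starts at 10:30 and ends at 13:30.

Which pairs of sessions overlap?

Dress Soundcheck & Strings Rehearsal, Full Mixing & Rhythm Run-through, Full Run-through & Sectional Warm-up

Two intervals overlap when each starts before the other ends.
Sorted by start: Full Block, Strings Rehearsal, Dress Soundcheck, Full Run-through, Sectional Warm-up, Rhythm Mixing, Rhythm Run-through, Full Mixing.
Strings Rehearsal starts after Full Block ends — done with Full Block.
Dress Soundcheck starts before Strings Rehearsal ends → Strings Rehearsal and Dress Soundcheck overlap.
Full Run-through starts after Strings Rehearsal ends — done with Strings Rehearsal.
Full Run-through starts after Dress Soundcheck ends — done with Dress Soundcheck.
Sectional Warm-up starts before Full Run-through ends → Full Run-through and Sectional Warm-up overlap.
Rhythm Mixing starts after Full Run-through ends — done with Full Run-through.
Rhythm Mixing starts after Sectional Warm-up ends — done with Sectional Warm-up.
Rhythm Run-through starts after Rhythm Mixing ends — done with Rhythm Mixing.
Full Mixing starts before Rhythm Run-through ends → Rhythm Run-through and Full Mixing overlap.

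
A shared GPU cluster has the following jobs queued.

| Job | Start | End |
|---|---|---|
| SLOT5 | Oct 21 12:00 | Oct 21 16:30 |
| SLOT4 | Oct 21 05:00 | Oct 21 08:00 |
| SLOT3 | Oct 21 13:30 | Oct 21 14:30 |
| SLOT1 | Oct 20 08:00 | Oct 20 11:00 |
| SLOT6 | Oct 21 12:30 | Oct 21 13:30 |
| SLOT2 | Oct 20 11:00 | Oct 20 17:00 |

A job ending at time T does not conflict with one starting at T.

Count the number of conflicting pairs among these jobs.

Sorted by start: SLOT1, SLOT2, SLOT4, SLOT5, SLOT6, SLOT3.
SLOT2 starts exactly when SLOT1 ends (back-to-back, no overlap), so SLOT1 has no further overlaps.
SLOT4 starts after SLOT2 ends, so SLOT2 has no further overlaps.
SLOT5 starts after SLOT4 ends, so SLOT4 has no further overlaps.
SLOT6 starts before SLOT5 ends → SLOT5 and SLOT6 overlap.
SLOT3 starts before SLOT5 ends → SLOT5 and SLOT3 overlap.
SLOT3 starts exactly when SLOT6 ends (back-to-back, no overlap).
Overlapping pairs: SLOT3 & SLOT5, SLOT5 & SLOT6 — 2 in total.

2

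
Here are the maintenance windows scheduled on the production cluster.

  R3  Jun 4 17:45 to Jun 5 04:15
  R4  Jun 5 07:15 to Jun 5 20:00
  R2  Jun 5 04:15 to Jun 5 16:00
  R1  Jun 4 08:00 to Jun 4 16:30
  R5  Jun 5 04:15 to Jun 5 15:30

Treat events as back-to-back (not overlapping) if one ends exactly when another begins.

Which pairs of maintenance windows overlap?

R2 & R4, R2 & R5, R4 & R5

Two intervals overlap when each starts before the other ends.
Sorted by start: R1, R3, R2, R5, R4.
R3 starts after R1 ends; R1 is clear from here.
R2 starts exactly when R3 ends (back-to-back, no overlap); R3 is clear from here.
R5 starts before R2 ends → R2 and R5 overlap.
R4 starts before R2 ends → R2 and R4 overlap.
R4 starts before R5 ends → R5 and R4 overlap.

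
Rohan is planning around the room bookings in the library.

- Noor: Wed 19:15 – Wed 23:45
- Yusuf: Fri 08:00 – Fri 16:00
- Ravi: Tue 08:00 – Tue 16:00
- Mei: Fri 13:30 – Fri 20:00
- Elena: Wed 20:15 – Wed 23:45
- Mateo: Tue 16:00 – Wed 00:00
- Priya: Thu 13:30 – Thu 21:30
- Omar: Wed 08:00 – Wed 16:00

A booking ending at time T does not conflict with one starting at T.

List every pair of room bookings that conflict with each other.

Elena & Noor, Mei & Yusuf

Check each pair: they overlap iff neither finishes before the other starts.
Sorted by start: Ravi, Mateo, Omar, Noor, Elena, Priya, Yusuf, Mei.
Mateo starts exactly when Ravi ends (back-to-back, no overlap); Ravi is clear from here.
Omar starts after Mateo ends; Mateo is clear from here.
Noor starts after Omar ends; Omar is clear from here.
Elena starts before Noor ends → Noor and Elena overlap.
Priya starts after Noor ends; Noor is clear from here.
Priya starts after Elena ends; Elena is clear from here.
Yusuf starts after Priya ends; Priya is clear from here.
Mei starts before Yusuf ends → Yusuf and Mei overlap.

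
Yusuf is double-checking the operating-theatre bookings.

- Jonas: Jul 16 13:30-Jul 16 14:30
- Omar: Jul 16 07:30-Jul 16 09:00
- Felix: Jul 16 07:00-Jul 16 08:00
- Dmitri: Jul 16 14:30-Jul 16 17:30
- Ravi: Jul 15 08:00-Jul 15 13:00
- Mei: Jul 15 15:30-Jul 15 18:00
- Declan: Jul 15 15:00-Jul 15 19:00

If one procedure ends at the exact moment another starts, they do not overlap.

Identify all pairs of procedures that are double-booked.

Two intervals overlap when each starts before the other ends.
Sorted by start: Ravi, Declan, Mei, Felix, Omar, Jonas, Dmitri.
Declan starts after Ravi ends, so Ravi has no further overlaps.
Mei starts before Declan ends → Declan and Mei overlap.
Felix starts after Declan ends, so Declan has no further overlaps.
Felix starts after Mei ends, so Mei has no further overlaps.
Omar starts before Felix ends → Felix and Omar overlap.
Jonas starts after Felix ends, so Felix has no further overlaps.
Jonas starts after Omar ends, so Omar has no further overlaps.
Dmitri starts exactly when Jonas ends (back-to-back, no overlap).

Declan & Mei, Felix & Omar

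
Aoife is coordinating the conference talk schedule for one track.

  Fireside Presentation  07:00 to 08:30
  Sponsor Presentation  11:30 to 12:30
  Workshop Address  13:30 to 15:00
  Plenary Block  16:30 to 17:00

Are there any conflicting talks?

No

Two intervals overlap when each starts before the other ends.
Sorted by start: Fireside Presentation, Sponsor Presentation, Workshop Address, Plenary Block.
Sponsor Presentation starts after Fireside Presentation ends, so nothing later overlaps Fireside Presentation either.
Workshop Address starts after Sponsor Presentation ends, so nothing later overlaps Sponsor Presentation either.
Plenary Block starts after Workshop Address ends.
Every pair is clear; the schedule has no overlaps.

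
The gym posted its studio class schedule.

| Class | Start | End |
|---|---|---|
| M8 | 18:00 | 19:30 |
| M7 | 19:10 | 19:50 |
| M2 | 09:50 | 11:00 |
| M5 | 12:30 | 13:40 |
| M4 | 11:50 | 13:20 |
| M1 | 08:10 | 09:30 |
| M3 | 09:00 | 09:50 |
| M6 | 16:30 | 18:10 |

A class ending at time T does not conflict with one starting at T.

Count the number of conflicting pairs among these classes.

4

Sorted by start: M1, M3, M2, M4, M5, M6, M8, M7.
M3 starts before M1 ends → M1 and M3 overlap.
M2 starts after M1 ends; M1 is clear from here.
M2 starts exactly when M3 ends (back-to-back, no overlap); M3 is clear from here.
M4 starts after M2 ends; M2 is clear from here.
M5 starts before M4 ends → M4 and M5 overlap.
M6 starts after M4 ends; M4 is clear from here.
M6 starts after M5 ends; M5 is clear from here.
M8 starts before M6 ends → M6 and M8 overlap.
M7 starts after M6 ends.
M7 starts before M8 ends → M8 and M7 overlap.
Overlapping pairs: M1 & M3, M4 & M5, M6 & M8, M7 & M8 — 4 in total.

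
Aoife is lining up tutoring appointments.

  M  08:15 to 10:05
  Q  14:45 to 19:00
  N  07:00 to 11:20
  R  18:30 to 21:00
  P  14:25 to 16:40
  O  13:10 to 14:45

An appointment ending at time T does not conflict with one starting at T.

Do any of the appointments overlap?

Yes

Sorted by start: N, M, O, P, Q, R.
M starts before N ends → N and M overlap.
That's a conflict, so the schedule is not conflict-free.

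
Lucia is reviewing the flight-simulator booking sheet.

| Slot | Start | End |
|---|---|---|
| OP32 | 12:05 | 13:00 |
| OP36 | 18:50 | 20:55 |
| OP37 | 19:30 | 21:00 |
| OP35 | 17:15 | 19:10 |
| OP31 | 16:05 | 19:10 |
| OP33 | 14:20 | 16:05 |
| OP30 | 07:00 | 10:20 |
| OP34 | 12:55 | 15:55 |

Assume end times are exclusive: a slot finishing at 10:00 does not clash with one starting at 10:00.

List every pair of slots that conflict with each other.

Check each pair: they overlap iff neither finishes before the other starts.
Sorted by start: OP30, OP32, OP34, OP33, OP31, OP35, OP36, OP37.
OP32 starts after OP30 ends, so nothing later overlaps OP30 either.
OP34 starts before OP32 ends → OP32 and OP34 overlap.
OP33 starts after OP32 ends, so nothing later overlaps OP32 either.
OP33 starts before OP34 ends → OP34 and OP33 overlap.
OP31 starts after OP34 ends, so nothing later overlaps OP34 either.
OP31 starts exactly when OP33 ends (back-to-back, no overlap), so nothing later overlaps OP33 either.
OP35 starts before OP31 ends → OP31 and OP35 overlap.
OP36 starts before OP31 ends → OP31 and OP36 overlap.
OP37 starts after OP31 ends.
OP36 starts before OP35 ends → OP35 and OP36 overlap.
OP37 starts after OP35 ends.
OP37 starts before OP36 ends → OP36 and OP37 overlap.

OP31 & OP35, OP31 & OP36, OP32 & OP34, OP33 & OP34, OP35 & OP36, OP36 & OP37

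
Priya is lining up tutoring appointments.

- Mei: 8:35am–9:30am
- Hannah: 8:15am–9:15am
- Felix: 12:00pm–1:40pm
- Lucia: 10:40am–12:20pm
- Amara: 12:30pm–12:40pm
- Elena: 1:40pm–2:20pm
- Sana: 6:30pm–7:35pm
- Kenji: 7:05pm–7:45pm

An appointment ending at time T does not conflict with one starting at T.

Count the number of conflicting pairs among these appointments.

Sorted by start: Hannah, Mei, Lucia, Felix, Amara, Elena, Sana, Kenji.
Mei starts before Hannah ends → Hannah and Mei overlap.
Lucia starts after Hannah ends; Hannah is clear from here.
Lucia starts after Mei ends; Mei is clear from here.
Felix starts before Lucia ends → Lucia and Felix overlap.
Amara starts after Lucia ends; Lucia is clear from here.
Amara starts before Felix ends → Felix and Amara overlap.
Elena starts exactly when Felix ends (back-to-back, no overlap); Felix is clear from here.
Elena starts after Amara ends; Amara is clear from here.
Sana starts after Elena ends; Elena is clear from here.
Kenji starts before Sana ends → Sana and Kenji overlap.
Overlapping pairs: Amara & Felix, Felix & Lucia, Hannah & Mei, Kenji & Sana — 4 in total.

4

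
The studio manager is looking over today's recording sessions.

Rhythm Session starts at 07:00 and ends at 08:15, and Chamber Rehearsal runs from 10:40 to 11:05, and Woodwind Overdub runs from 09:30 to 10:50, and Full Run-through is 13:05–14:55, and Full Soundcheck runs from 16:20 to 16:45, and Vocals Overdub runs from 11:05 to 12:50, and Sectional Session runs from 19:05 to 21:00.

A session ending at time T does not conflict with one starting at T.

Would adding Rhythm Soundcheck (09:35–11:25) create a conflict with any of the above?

Yes — it overlaps Chamber Rehearsal, Vocals Overdub, Woodwind Overdub

Rhythm Session: ends 08:15 at or before Rhythm Soundcheck starts 09:35 → clear.
Woodwind Overdub: starts 09:30 before Rhythm Soundcheck ends 11:25, and ends 10:50 after Rhythm Soundcheck starts 09:35 → overlap.
Chamber Rehearsal: starts 10:40 before Rhythm Soundcheck ends 11:25, and ends 11:05 after Rhythm Soundcheck starts 09:35 → overlap.
Vocals Overdub: starts 11:05 before Rhythm Soundcheck ends 11:25, and ends 12:50 after Rhythm Soundcheck starts 09:35 → overlap.
Full Run-through: starts 13:05 at or after Rhythm Soundcheck ends 11:25 → clear.
Full Soundcheck: starts 16:20 at or after Rhythm Soundcheck ends 11:25 → clear.
Sectional Session: starts 19:05 at or after Rhythm Soundcheck ends 11:25 → clear.
Rhythm Soundcheck overlaps Chamber Rehearsal, Woodwind Overdub, Vocals Overdub.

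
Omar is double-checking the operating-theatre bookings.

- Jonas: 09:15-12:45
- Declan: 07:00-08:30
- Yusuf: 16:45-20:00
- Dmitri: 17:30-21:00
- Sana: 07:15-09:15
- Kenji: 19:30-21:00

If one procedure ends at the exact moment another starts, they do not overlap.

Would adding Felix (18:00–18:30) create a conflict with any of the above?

Yes — it overlaps Dmitri, Yusuf

Declan: ends 08:30 at or before Felix starts 18:00 → clear.
Sana: ends 09:15 at or before Felix starts 18:00 → clear.
Jonas: ends 12:45 at or before Felix starts 18:00 → clear.
Yusuf: starts 16:45 before Felix ends 18:30, and ends 20:00 after Felix starts 18:00 → overlap.
Dmitri: starts 17:30 before Felix ends 18:30, and ends 21:00 after Felix starts 18:00 → overlap.
Kenji: starts 19:30 at or after Felix ends 18:30 → clear.
Felix overlaps Yusuf, Dmitri.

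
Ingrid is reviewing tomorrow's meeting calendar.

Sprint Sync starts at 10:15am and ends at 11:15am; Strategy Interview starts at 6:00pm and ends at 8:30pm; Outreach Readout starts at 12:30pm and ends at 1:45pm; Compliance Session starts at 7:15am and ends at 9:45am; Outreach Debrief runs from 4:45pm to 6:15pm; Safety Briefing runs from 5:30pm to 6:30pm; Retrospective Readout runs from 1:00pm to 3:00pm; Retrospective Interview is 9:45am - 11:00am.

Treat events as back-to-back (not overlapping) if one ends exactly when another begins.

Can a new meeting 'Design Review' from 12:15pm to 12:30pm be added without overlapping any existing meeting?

Compliance Session: ends 9:45am at or before Design Review starts 12:15pm → clear.
Retrospective Interview: ends 11:00am at or before Design Review starts 12:15pm → clear.
Sprint Sync: ends 11:15am at or before Design Review starts 12:15pm → clear.
Outreach Readout: starts 12:30pm at or after Design Review ends 12:30pm → clear.
Retrospective Readout: starts 1:00pm at or after Design Review ends 12:30pm → clear.
Outreach Debrief: starts 4:45pm at or after Design Review ends 12:30pm → clear.
Safety Briefing: starts 5:30pm at or after Design Review ends 12:30pm → clear.
Strategy Interview: starts 6:00pm at or after Design Review ends 12:30pm → clear.

Yes — the slot is free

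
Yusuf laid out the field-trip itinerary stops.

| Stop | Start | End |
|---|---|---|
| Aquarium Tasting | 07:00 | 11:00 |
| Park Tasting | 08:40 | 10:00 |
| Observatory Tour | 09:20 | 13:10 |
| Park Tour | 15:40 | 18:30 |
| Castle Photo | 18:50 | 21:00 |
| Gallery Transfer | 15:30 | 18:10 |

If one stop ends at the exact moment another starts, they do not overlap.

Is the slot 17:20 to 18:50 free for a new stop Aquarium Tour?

No — it overlaps Gallery Transfer, Park Tour

Aquarium Tasting: ends 11:00 at or before Aquarium Tour starts 17:20 → clear.
Park Tasting: ends 10:00 at or before Aquarium Tour starts 17:20 → clear.
Observatory Tour: ends 13:10 at or before Aquarium Tour starts 17:20 → clear.
Gallery Transfer: starts 15:30 before Aquarium Tour ends 18:50, and ends 18:10 after Aquarium Tour starts 17:20 → overlap.
Park Tour: starts 15:40 before Aquarium Tour ends 18:50, and ends 18:30 after Aquarium Tour starts 17:20 → overlap.
Castle Photo: starts 18:50 at or after Aquarium Tour ends 18:50 → clear.
Aquarium Tour overlaps Park Tour, Gallery Transfer.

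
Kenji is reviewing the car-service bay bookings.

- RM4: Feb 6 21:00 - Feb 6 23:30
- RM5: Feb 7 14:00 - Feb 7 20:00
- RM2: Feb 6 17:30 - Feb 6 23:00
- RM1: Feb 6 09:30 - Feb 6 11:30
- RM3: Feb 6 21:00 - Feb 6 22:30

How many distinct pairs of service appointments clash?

Check each pair: they overlap iff neither finishes before the other starts.
Sorted by start: RM1, RM2, RM3, RM4, RM5.
RM2 starts after RM1 ends, so nothing later overlaps RM1 either.
RM3 starts before RM2 ends → RM2 and RM3 overlap.
RM4 starts before RM2 ends → RM2 and RM4 overlap.
RM5 starts after RM2 ends.
RM4 starts before RM3 ends → RM3 and RM4 overlap.
RM5 starts after RM3 ends.
RM5 starts after RM4 ends.
Overlapping pairs: RM2 & RM3, RM2 & RM4, RM3 & RM4 — 3 in total.

3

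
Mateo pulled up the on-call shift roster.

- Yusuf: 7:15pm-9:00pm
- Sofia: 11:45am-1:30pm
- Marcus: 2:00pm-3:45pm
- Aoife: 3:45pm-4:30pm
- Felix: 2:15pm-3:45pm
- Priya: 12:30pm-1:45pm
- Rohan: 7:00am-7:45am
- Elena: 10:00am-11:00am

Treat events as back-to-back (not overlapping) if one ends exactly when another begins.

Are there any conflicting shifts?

Yes

Two intervals overlap when each starts before the other ends.
Sorted by start: Rohan, Elena, Sofia, Priya, Marcus, Felix, Aoife, Yusuf.
Elena starts after Rohan ends — done with Rohan.
Sofia starts after Elena ends — done with Elena.
Priya starts before Sofia ends → Sofia and Priya overlap.
That's a conflict, so the schedule is not conflict-free.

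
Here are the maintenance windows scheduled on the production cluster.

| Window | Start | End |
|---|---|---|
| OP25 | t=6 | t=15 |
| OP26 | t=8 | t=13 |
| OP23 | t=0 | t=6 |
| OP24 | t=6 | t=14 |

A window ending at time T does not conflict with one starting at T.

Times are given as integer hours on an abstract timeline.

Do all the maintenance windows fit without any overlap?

Sorted by start: OP23, OP24, OP25, OP26.
OP24 starts exactly when OP23 ends (back-to-back, no overlap); OP23 is clear from here.
OP25 starts before OP24 ends → OP24 and OP25 overlap.
That's a conflict, so the schedule is not conflict-free.

No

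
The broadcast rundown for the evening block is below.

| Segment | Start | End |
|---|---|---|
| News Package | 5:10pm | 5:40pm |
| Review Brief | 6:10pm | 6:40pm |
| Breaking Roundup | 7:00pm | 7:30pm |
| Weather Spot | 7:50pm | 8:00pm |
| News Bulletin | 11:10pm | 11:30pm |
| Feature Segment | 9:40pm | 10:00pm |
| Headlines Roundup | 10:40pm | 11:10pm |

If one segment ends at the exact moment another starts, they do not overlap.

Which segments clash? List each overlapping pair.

Two intervals overlap when each starts before the other ends.
Sorted by start: News Package, Review Brief, Breaking Roundup, Weather Spot, Feature Segment, Headlines Roundup, News Bulletin.
Review Brief starts after News Package ends, so News Package has no further overlaps.
Breaking Roundup starts after Review Brief ends, so Review Brief has no further overlaps.
Weather Spot starts after Breaking Roundup ends, so Breaking Roundup has no further overlaps.
Feature Segment starts after Weather Spot ends, so Weather Spot has no further overlaps.
Headlines Roundup starts after Feature Segment ends, so Feature Segment has no further overlaps.
News Bulletin starts exactly when Headlines Roundup ends (back-to-back, no overlap).

no overlapping pairs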